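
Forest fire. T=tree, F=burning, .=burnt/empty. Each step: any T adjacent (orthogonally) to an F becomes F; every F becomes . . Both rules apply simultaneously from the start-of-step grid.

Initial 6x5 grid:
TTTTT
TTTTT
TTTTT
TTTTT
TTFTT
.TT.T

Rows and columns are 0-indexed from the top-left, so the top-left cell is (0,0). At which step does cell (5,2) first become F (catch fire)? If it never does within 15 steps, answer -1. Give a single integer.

Step 1: cell (5,2)='F' (+4 fires, +1 burnt)
  -> target ignites at step 1
Step 2: cell (5,2)='.' (+6 fires, +4 burnt)
Step 3: cell (5,2)='.' (+6 fires, +6 burnt)
Step 4: cell (5,2)='.' (+5 fires, +6 burnt)
Step 5: cell (5,2)='.' (+4 fires, +5 burnt)
Step 6: cell (5,2)='.' (+2 fires, +4 burnt)
Step 7: cell (5,2)='.' (+0 fires, +2 burnt)
  fire out at step 7

1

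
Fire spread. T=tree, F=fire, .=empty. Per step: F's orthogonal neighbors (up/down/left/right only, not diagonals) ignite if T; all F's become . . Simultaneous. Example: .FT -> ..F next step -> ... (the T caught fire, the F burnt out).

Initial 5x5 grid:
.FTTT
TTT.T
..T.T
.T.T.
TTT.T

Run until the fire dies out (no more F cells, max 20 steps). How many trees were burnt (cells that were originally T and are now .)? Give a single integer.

Answer: 9

Derivation:
Step 1: +2 fires, +1 burnt (F count now 2)
Step 2: +3 fires, +2 burnt (F count now 3)
Step 3: +2 fires, +3 burnt (F count now 2)
Step 4: +1 fires, +2 burnt (F count now 1)
Step 5: +1 fires, +1 burnt (F count now 1)
Step 6: +0 fires, +1 burnt (F count now 0)
Fire out after step 6
Initially T: 15, now '.': 19
Total burnt (originally-T cells now '.'): 9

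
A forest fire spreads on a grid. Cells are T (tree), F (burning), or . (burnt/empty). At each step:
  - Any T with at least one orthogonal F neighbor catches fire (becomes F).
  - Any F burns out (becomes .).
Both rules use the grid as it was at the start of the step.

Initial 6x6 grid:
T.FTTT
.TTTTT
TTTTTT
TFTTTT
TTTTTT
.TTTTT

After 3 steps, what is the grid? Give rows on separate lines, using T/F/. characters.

Step 1: 6 trees catch fire, 2 burn out
  T..FTT
  .TFTTT
  TFTTTT
  F.FTTT
  TFTTTT
  .TTTTT
Step 2: 9 trees catch fire, 6 burn out
  T...FT
  .F.FTT
  F.FTTT
  ...FTT
  F.FTTT
  .FTTTT
Step 3: 6 trees catch fire, 9 burn out
  T....F
  ....FT
  ...FTT
  ....FT
  ...FTT
  ..FTTT

T....F
....FT
...FTT
....FT
...FTT
..FTTT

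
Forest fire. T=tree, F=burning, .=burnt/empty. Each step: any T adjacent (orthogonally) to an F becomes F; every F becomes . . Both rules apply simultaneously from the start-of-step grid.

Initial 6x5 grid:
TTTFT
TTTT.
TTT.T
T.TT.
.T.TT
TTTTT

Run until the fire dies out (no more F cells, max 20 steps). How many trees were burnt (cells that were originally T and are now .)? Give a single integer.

Step 1: +3 fires, +1 burnt (F count now 3)
Step 2: +2 fires, +3 burnt (F count now 2)
Step 3: +3 fires, +2 burnt (F count now 3)
Step 4: +3 fires, +3 burnt (F count now 3)
Step 5: +2 fires, +3 burnt (F count now 2)
Step 6: +2 fires, +2 burnt (F count now 2)
Step 7: +2 fires, +2 burnt (F count now 2)
Step 8: +2 fires, +2 burnt (F count now 2)
Step 9: +1 fires, +2 burnt (F count now 1)
Step 10: +2 fires, +1 burnt (F count now 2)
Step 11: +0 fires, +2 burnt (F count now 0)
Fire out after step 11
Initially T: 23, now '.': 29
Total burnt (originally-T cells now '.'): 22

Answer: 22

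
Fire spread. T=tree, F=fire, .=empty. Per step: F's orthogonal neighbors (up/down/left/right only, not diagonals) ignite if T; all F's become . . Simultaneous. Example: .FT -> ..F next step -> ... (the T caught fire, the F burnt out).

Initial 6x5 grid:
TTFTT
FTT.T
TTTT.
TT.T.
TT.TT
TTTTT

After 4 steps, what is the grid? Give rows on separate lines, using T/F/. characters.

Step 1: 6 trees catch fire, 2 burn out
  FF.FT
  .FF.T
  FTTT.
  TT.T.
  TT.TT
  TTTTT
Step 2: 4 trees catch fire, 6 burn out
  ....F
  ....T
  .FFT.
  FT.T.
  TT.TT
  TTTTT
Step 3: 4 trees catch fire, 4 burn out
  .....
  ....F
  ...F.
  .F.T.
  FT.TT
  TTTTT
Step 4: 3 trees catch fire, 4 burn out
  .....
  .....
  .....
  ...F.
  .F.TT
  FTTTT

.....
.....
.....
...F.
.F.TT
FTTTT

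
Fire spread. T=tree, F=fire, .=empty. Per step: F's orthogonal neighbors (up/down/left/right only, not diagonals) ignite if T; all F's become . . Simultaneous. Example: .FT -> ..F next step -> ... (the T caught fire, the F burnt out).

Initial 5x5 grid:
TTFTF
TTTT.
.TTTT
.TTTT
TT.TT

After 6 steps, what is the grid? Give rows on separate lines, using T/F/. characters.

Step 1: 3 trees catch fire, 2 burn out
  TF.F.
  TTFT.
  .TTTT
  .TTTT
  TT.TT
Step 2: 4 trees catch fire, 3 burn out
  F....
  TF.F.
  .TFTT
  .TTTT
  TT.TT
Step 3: 4 trees catch fire, 4 burn out
  .....
  F....
  .F.FT
  .TFTT
  TT.TT
Step 4: 3 trees catch fire, 4 burn out
  .....
  .....
  ....F
  .F.FT
  TT.TT
Step 5: 3 trees catch fire, 3 burn out
  .....
  .....
  .....
  ....F
  TF.FT
Step 6: 2 trees catch fire, 3 burn out
  .....
  .....
  .....
  .....
  F...F

.....
.....
.....
.....
F...F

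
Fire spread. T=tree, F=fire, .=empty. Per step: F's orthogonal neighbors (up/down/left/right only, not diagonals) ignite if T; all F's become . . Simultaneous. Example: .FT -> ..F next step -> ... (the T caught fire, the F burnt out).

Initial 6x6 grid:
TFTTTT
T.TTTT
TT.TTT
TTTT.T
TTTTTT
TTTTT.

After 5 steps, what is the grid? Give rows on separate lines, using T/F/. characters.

Step 1: 2 trees catch fire, 1 burn out
  F.FTTT
  T.TTTT
  TT.TTT
  TTTT.T
  TTTTTT
  TTTTT.
Step 2: 3 trees catch fire, 2 burn out
  ...FTT
  F.FTTT
  TT.TTT
  TTTT.T
  TTTTTT
  TTTTT.
Step 3: 3 trees catch fire, 3 burn out
  ....FT
  ...FTT
  FT.TTT
  TTTT.T
  TTTTTT
  TTTTT.
Step 4: 5 trees catch fire, 3 burn out
  .....F
  ....FT
  .F.FTT
  FTTT.T
  TTTTTT
  TTTTT.
Step 5: 5 trees catch fire, 5 burn out
  ......
  .....F
  ....FT
  .FTF.T
  FTTTTT
  TTTTT.

......
.....F
....FT
.FTF.T
FTTTTT
TTTTT.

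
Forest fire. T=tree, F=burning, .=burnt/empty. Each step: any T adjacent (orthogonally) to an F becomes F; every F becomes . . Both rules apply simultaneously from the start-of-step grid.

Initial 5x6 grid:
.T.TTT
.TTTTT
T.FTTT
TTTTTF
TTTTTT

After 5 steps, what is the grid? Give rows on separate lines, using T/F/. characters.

Step 1: 6 trees catch fire, 2 burn out
  .T.TTT
  .TFTTT
  T..FTF
  TTFTF.
  TTTTTF
Step 2: 8 trees catch fire, 6 burn out
  .T.TTT
  .F.FTF
  T...F.
  TF.F..
  TTFTF.
Step 3: 7 trees catch fire, 8 burn out
  .F.FTF
  ....F.
  T.....
  F.....
  TF.F..
Step 4: 3 trees catch fire, 7 burn out
  ....F.
  ......
  F.....
  ......
  F.....
Step 5: 0 trees catch fire, 3 burn out
  ......
  ......
  ......
  ......
  ......

......
......
......
......
......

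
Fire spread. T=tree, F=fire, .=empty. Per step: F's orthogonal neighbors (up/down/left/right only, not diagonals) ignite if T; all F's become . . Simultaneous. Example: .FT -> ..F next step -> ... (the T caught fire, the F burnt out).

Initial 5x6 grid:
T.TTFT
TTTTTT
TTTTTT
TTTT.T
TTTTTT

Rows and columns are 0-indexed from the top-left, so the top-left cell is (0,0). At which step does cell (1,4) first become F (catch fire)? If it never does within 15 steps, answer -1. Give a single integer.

Step 1: cell (1,4)='F' (+3 fires, +1 burnt)
  -> target ignites at step 1
Step 2: cell (1,4)='.' (+4 fires, +3 burnt)
Step 3: cell (1,4)='.' (+3 fires, +4 burnt)
Step 4: cell (1,4)='.' (+4 fires, +3 burnt)
Step 5: cell (1,4)='.' (+5 fires, +4 burnt)
Step 6: cell (1,4)='.' (+5 fires, +5 burnt)
Step 7: cell (1,4)='.' (+2 fires, +5 burnt)
Step 8: cell (1,4)='.' (+1 fires, +2 burnt)
Step 9: cell (1,4)='.' (+0 fires, +1 burnt)
  fire out at step 9

1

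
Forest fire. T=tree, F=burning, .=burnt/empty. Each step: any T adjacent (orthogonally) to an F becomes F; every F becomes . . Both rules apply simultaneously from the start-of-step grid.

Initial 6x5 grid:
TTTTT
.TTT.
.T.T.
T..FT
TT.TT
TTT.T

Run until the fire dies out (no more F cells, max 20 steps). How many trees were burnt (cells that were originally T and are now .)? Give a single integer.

Answer: 14

Derivation:
Step 1: +3 fires, +1 burnt (F count now 3)
Step 2: +2 fires, +3 burnt (F count now 2)
Step 3: +3 fires, +2 burnt (F count now 3)
Step 4: +3 fires, +3 burnt (F count now 3)
Step 5: +2 fires, +3 burnt (F count now 2)
Step 6: +1 fires, +2 burnt (F count now 1)
Step 7: +0 fires, +1 burnt (F count now 0)
Fire out after step 7
Initially T: 20, now '.': 24
Total burnt (originally-T cells now '.'): 14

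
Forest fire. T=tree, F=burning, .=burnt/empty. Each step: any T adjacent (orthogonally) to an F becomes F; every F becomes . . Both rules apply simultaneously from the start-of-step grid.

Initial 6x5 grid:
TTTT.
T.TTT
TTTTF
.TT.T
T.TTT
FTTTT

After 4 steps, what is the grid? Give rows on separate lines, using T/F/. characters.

Step 1: 5 trees catch fire, 2 burn out
  TTTT.
  T.TTF
  TTTF.
  .TT.F
  F.TTT
  .FTTT
Step 2: 4 trees catch fire, 5 burn out
  TTTT.
  T.TF.
  TTF..
  .TT..
  ..TTF
  ..FTT
Step 3: 8 trees catch fire, 4 burn out
  TTTF.
  T.F..
  TF...
  .TF..
  ..FF.
  ...FF
Step 4: 3 trees catch fire, 8 burn out
  TTF..
  T....
  F....
  .F...
  .....
  .....

TTF..
T....
F....
.F...
.....
.....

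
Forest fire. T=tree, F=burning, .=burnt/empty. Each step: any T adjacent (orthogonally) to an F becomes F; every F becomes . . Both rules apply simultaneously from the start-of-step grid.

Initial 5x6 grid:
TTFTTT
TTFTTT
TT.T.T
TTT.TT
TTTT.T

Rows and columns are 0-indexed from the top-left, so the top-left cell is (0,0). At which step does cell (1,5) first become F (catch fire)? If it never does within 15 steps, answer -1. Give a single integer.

Step 1: cell (1,5)='T' (+4 fires, +2 burnt)
Step 2: cell (1,5)='T' (+6 fires, +4 burnt)
Step 3: cell (1,5)='F' (+4 fires, +6 burnt)
  -> target ignites at step 3
Step 4: cell (1,5)='.' (+4 fires, +4 burnt)
Step 5: cell (1,5)='.' (+3 fires, +4 burnt)
Step 6: cell (1,5)='.' (+3 fires, +3 burnt)
Step 7: cell (1,5)='.' (+0 fires, +3 burnt)
  fire out at step 7

3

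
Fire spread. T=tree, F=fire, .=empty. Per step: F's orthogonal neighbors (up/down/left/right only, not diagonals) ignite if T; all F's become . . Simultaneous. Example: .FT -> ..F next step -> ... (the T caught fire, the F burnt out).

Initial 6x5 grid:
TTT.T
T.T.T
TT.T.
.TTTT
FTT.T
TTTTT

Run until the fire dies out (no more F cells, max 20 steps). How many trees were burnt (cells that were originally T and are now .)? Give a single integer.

Answer: 20

Derivation:
Step 1: +2 fires, +1 burnt (F count now 2)
Step 2: +3 fires, +2 burnt (F count now 3)
Step 3: +3 fires, +3 burnt (F count now 3)
Step 4: +3 fires, +3 burnt (F count now 3)
Step 5: +4 fires, +3 burnt (F count now 4)
Step 6: +2 fires, +4 burnt (F count now 2)
Step 7: +1 fires, +2 burnt (F count now 1)
Step 8: +1 fires, +1 burnt (F count now 1)
Step 9: +1 fires, +1 burnt (F count now 1)
Step 10: +0 fires, +1 burnt (F count now 0)
Fire out after step 10
Initially T: 22, now '.': 28
Total burnt (originally-T cells now '.'): 20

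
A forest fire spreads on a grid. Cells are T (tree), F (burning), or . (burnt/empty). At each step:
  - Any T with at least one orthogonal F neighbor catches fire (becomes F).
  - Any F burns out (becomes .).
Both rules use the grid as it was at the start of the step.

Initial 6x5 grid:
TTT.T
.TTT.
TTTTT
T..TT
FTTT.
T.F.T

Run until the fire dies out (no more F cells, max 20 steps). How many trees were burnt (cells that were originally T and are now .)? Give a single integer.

Answer: 18

Derivation:
Step 1: +4 fires, +2 burnt (F count now 4)
Step 2: +2 fires, +4 burnt (F count now 2)
Step 3: +2 fires, +2 burnt (F count now 2)
Step 4: +4 fires, +2 burnt (F count now 4)
Step 5: +4 fires, +4 burnt (F count now 4)
Step 6: +2 fires, +4 burnt (F count now 2)
Step 7: +0 fires, +2 burnt (F count now 0)
Fire out after step 7
Initially T: 20, now '.': 28
Total burnt (originally-T cells now '.'): 18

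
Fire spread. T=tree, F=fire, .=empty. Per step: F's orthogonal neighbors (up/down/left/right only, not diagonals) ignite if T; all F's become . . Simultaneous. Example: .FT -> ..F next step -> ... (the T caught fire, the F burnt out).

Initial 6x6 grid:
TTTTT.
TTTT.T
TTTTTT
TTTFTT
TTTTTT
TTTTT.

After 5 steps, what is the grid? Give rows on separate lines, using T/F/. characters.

Step 1: 4 trees catch fire, 1 burn out
  TTTTT.
  TTTT.T
  TTTFTT
  TTF.FT
  TTTFTT
  TTTTT.
Step 2: 8 trees catch fire, 4 burn out
  TTTTT.
  TTTF.T
  TTF.FT
  TF...F
  TTF.FT
  TTTFT.
Step 3: 9 trees catch fire, 8 burn out
  TTTFT.
  TTF..T
  TF...F
  F.....
  TF...F
  TTF.F.
Step 4: 7 trees catch fire, 9 burn out
  TTF.F.
  TF...F
  F.....
  ......
  F.....
  TF....
Step 5: 3 trees catch fire, 7 burn out
  TF....
  F.....
  ......
  ......
  ......
  F.....

TF....
F.....
......
......
......
F.....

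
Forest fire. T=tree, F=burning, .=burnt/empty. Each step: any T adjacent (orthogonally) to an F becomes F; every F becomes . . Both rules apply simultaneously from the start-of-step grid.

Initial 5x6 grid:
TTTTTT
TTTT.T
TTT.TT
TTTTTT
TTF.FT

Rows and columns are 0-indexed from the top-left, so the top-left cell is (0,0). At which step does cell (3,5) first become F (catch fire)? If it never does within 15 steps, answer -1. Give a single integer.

Step 1: cell (3,5)='T' (+4 fires, +2 burnt)
Step 2: cell (3,5)='F' (+6 fires, +4 burnt)
  -> target ignites at step 2
Step 3: cell (3,5)='.' (+4 fires, +6 burnt)
Step 4: cell (3,5)='.' (+5 fires, +4 burnt)
Step 5: cell (3,5)='.' (+4 fires, +5 burnt)
Step 6: cell (3,5)='.' (+2 fires, +4 burnt)
Step 7: cell (3,5)='.' (+0 fires, +2 burnt)
  fire out at step 7

2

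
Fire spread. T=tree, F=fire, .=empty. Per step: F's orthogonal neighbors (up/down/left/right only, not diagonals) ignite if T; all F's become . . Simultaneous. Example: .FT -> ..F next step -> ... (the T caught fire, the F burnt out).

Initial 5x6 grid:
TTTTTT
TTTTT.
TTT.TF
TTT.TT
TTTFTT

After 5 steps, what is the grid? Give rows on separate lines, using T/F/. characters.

Step 1: 4 trees catch fire, 2 burn out
  TTTTTT
  TTTTT.
  TTT.F.
  TTT.TF
  TTF.FT
Step 2: 5 trees catch fire, 4 burn out
  TTTTTT
  TTTTF.
  TTT...
  TTF.F.
  TF...F
Step 3: 5 trees catch fire, 5 burn out
  TTTTFT
  TTTF..
  TTF...
  TF....
  F.....
Step 4: 5 trees catch fire, 5 burn out
  TTTF.F
  TTF...
  TF....
  F.....
  ......
Step 5: 3 trees catch fire, 5 burn out
  TTF...
  TF....
  F.....
  ......
  ......

TTF...
TF....
F.....
......
......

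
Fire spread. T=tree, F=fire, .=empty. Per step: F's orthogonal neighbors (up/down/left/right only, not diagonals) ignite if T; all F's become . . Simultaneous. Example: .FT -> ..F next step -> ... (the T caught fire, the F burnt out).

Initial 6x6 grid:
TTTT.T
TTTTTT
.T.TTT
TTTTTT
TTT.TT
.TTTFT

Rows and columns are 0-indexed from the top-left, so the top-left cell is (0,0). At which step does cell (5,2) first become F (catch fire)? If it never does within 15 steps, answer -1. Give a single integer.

Step 1: cell (5,2)='T' (+3 fires, +1 burnt)
Step 2: cell (5,2)='F' (+3 fires, +3 burnt)
  -> target ignites at step 2
Step 3: cell (5,2)='.' (+5 fires, +3 burnt)
Step 4: cell (5,2)='.' (+5 fires, +5 burnt)
Step 5: cell (5,2)='.' (+4 fires, +5 burnt)
Step 6: cell (5,2)='.' (+5 fires, +4 burnt)
Step 7: cell (5,2)='.' (+2 fires, +5 burnt)
Step 8: cell (5,2)='.' (+2 fires, +2 burnt)
Step 9: cell (5,2)='.' (+1 fires, +2 burnt)
Step 10: cell (5,2)='.' (+0 fires, +1 burnt)
  fire out at step 10

2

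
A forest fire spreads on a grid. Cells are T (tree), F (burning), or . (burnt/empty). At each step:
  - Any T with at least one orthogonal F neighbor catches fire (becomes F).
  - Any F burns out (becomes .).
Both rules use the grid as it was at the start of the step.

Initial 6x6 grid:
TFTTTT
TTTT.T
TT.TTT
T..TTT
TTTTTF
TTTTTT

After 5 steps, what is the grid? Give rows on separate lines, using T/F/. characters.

Step 1: 6 trees catch fire, 2 burn out
  F.FTTT
  TFTT.T
  TT.TTT
  T..TTF
  TTTTF.
  TTTTTF
Step 2: 8 trees catch fire, 6 burn out
  ...FTT
  F.FT.T
  TF.TTF
  T..TF.
  TTTF..
  TTTTF.
Step 3: 8 trees catch fire, 8 burn out
  ....FT
  ...F.F
  F..TF.
  T..F..
  TTF...
  TTTF..
Step 4: 5 trees catch fire, 8 burn out
  .....F
  ......
  ...F..
  F.....
  TF....
  TTF...
Step 5: 2 trees catch fire, 5 burn out
  ......
  ......
  ......
  ......
  F.....
  TF....

......
......
......
......
F.....
TF....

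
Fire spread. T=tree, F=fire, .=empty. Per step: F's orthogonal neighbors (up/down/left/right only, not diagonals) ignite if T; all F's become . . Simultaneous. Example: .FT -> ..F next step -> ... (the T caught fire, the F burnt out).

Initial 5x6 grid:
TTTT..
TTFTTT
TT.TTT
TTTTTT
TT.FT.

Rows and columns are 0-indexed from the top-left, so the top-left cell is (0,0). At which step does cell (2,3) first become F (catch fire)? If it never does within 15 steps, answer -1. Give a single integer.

Step 1: cell (2,3)='T' (+5 fires, +2 burnt)
Step 2: cell (2,3)='F' (+8 fires, +5 burnt)
  -> target ignites at step 2
Step 3: cell (2,3)='.' (+6 fires, +8 burnt)
Step 4: cell (2,3)='.' (+3 fires, +6 burnt)
Step 5: cell (2,3)='.' (+1 fires, +3 burnt)
Step 6: cell (2,3)='.' (+0 fires, +1 burnt)
  fire out at step 6

2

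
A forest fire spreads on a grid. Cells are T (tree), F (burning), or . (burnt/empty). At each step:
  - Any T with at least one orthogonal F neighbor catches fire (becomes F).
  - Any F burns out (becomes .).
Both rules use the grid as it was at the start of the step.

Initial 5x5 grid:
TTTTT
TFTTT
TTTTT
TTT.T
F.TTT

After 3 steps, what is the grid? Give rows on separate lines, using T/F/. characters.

Step 1: 5 trees catch fire, 2 burn out
  TFTTT
  F.FTT
  TFTTT
  FTT.T
  ..TTT
Step 2: 6 trees catch fire, 5 burn out
  F.FTT
  ...FT
  F.FTT
  .FT.T
  ..TTT
Step 3: 4 trees catch fire, 6 burn out
  ...FT
  ....F
  ...FT
  ..F.T
  ..TTT

...FT
....F
...FT
..F.T
..TTT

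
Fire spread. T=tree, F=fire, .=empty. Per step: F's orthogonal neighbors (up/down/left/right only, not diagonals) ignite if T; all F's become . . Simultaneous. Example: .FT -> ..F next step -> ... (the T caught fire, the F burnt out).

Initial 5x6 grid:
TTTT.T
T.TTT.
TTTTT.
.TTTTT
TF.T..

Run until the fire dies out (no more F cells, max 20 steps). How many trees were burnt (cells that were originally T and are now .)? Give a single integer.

Step 1: +2 fires, +1 burnt (F count now 2)
Step 2: +2 fires, +2 burnt (F count now 2)
Step 3: +3 fires, +2 burnt (F count now 3)
Step 4: +5 fires, +3 burnt (F count now 5)
Step 5: +5 fires, +5 burnt (F count now 5)
Step 6: +3 fires, +5 burnt (F count now 3)
Step 7: +0 fires, +3 burnt (F count now 0)
Fire out after step 7
Initially T: 21, now '.': 29
Total burnt (originally-T cells now '.'): 20

Answer: 20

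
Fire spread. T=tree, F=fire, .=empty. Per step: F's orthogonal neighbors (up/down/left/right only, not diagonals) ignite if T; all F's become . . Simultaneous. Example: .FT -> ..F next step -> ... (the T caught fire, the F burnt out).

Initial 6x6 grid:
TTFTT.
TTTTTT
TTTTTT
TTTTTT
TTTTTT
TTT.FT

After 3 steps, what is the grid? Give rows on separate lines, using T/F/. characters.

Step 1: 5 trees catch fire, 2 burn out
  TF.FT.
  TTFTTT
  TTTTTT
  TTTTTT
  TTTTFT
  TTT..F
Step 2: 8 trees catch fire, 5 burn out
  F...F.
  TF.FTT
  TTFTTT
  TTTTFT
  TTTF.F
  TTT...
Step 3: 9 trees catch fire, 8 burn out
  ......
  F...FT
  TF.FFT
  TTFF.F
  TTF...
  TTT...

......
F...FT
TF.FFT
TTFF.F
TTF...
TTT...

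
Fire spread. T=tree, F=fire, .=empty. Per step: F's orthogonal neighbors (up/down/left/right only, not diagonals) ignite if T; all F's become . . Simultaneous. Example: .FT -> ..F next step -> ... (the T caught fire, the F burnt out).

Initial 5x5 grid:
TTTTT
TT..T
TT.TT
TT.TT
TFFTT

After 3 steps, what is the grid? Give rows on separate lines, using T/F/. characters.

Step 1: 3 trees catch fire, 2 burn out
  TTTTT
  TT..T
  TT.TT
  TF.TT
  F..FT
Step 2: 4 trees catch fire, 3 burn out
  TTTTT
  TT..T
  TF.TT
  F..FT
  ....F
Step 3: 4 trees catch fire, 4 burn out
  TTTTT
  TF..T
  F..FT
  ....F
  .....

TTTTT
TF..T
F..FT
....F
.....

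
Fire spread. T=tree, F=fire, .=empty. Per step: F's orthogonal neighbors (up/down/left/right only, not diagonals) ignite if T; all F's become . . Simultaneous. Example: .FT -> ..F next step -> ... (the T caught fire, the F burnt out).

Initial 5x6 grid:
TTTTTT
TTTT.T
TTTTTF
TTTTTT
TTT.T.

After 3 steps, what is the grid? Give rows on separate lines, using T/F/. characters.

Step 1: 3 trees catch fire, 1 burn out
  TTTTTT
  TTTT.F
  TTTTF.
  TTTTTF
  TTT.T.
Step 2: 3 trees catch fire, 3 burn out
  TTTTTF
  TTTT..
  TTTF..
  TTTTF.
  TTT.T.
Step 3: 5 trees catch fire, 3 burn out
  TTTTF.
  TTTF..
  TTF...
  TTTF..
  TTT.F.

TTTTF.
TTTF..
TTF...
TTTF..
TTT.F.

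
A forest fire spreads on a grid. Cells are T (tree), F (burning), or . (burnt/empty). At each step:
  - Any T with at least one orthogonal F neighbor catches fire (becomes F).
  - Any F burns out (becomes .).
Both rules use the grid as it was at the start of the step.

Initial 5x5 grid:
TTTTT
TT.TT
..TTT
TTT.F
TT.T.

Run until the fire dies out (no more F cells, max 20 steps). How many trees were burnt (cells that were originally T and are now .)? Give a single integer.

Step 1: +1 fires, +1 burnt (F count now 1)
Step 2: +2 fires, +1 burnt (F count now 2)
Step 3: +3 fires, +2 burnt (F count now 3)
Step 4: +2 fires, +3 burnt (F count now 2)
Step 5: +2 fires, +2 burnt (F count now 2)
Step 6: +3 fires, +2 burnt (F count now 3)
Step 7: +3 fires, +3 burnt (F count now 3)
Step 8: +1 fires, +3 burnt (F count now 1)
Step 9: +0 fires, +1 burnt (F count now 0)
Fire out after step 9
Initially T: 18, now '.': 24
Total burnt (originally-T cells now '.'): 17

Answer: 17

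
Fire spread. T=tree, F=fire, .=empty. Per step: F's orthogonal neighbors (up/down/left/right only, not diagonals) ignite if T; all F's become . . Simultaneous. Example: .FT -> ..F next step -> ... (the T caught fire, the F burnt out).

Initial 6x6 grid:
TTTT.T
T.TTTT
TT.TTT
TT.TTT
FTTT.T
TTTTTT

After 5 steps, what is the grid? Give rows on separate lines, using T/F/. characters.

Step 1: 3 trees catch fire, 1 burn out
  TTTT.T
  T.TTTT
  TT.TTT
  FT.TTT
  .FTT.T
  FTTTTT
Step 2: 4 trees catch fire, 3 burn out
  TTTT.T
  T.TTTT
  FT.TTT
  .F.TTT
  ..FT.T
  .FTTTT
Step 3: 4 trees catch fire, 4 burn out
  TTTT.T
  F.TTTT
  .F.TTT
  ...TTT
  ...F.T
  ..FTTT
Step 4: 3 trees catch fire, 4 burn out
  FTTT.T
  ..TTTT
  ...TTT
  ...FTT
  .....T
  ...FTT
Step 5: 4 trees catch fire, 3 burn out
  .FTT.T
  ..TTTT
  ...FTT
  ....FT
  .....T
  ....FT

.FTT.T
..TTTT
...FTT
....FT
.....T
....FT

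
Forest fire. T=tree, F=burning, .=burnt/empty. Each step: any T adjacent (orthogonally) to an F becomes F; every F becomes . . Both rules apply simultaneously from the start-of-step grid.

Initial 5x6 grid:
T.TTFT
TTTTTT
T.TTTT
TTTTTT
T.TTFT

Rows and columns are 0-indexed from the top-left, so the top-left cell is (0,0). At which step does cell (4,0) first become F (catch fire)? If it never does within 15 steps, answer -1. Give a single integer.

Step 1: cell (4,0)='T' (+6 fires, +2 burnt)
Step 2: cell (4,0)='T' (+7 fires, +6 burnt)
Step 3: cell (4,0)='T' (+4 fires, +7 burnt)
Step 4: cell (4,0)='T' (+3 fires, +4 burnt)
Step 5: cell (4,0)='T' (+2 fires, +3 burnt)
Step 6: cell (4,0)='F' (+3 fires, +2 burnt)
  -> target ignites at step 6
Step 7: cell (4,0)='.' (+0 fires, +3 burnt)
  fire out at step 7

6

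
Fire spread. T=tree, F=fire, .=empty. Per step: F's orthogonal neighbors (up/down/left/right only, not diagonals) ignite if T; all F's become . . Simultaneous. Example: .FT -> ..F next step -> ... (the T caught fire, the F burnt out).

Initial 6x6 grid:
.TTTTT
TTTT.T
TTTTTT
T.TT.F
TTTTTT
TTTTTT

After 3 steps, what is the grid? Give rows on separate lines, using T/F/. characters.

Step 1: 2 trees catch fire, 1 burn out
  .TTTTT
  TTTT.T
  TTTTTF
  T.TT..
  TTTTTF
  TTTTTT
Step 2: 4 trees catch fire, 2 burn out
  .TTTTT
  TTTT.F
  TTTTF.
  T.TT..
  TTTTF.
  TTTTTF
Step 3: 4 trees catch fire, 4 burn out
  .TTTTF
  TTTT..
  TTTF..
  T.TT..
  TTTF..
  TTTTF.

.TTTTF
TTTT..
TTTF..
T.TT..
TTTF..
TTTTF.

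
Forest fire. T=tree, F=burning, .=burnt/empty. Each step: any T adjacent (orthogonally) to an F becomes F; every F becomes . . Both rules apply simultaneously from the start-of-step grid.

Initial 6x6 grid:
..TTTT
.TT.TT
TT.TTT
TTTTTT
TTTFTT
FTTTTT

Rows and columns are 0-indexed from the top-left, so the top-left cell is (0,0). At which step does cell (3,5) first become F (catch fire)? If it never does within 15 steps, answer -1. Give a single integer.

Step 1: cell (3,5)='T' (+6 fires, +2 burnt)
Step 2: cell (3,5)='T' (+8 fires, +6 burnt)
Step 3: cell (3,5)='F' (+5 fires, +8 burnt)
  -> target ignites at step 3
Step 4: cell (3,5)='.' (+3 fires, +5 burnt)
Step 5: cell (3,5)='.' (+3 fires, +3 burnt)
Step 6: cell (3,5)='.' (+3 fires, +3 burnt)
Step 7: cell (3,5)='.' (+1 fires, +3 burnt)
Step 8: cell (3,5)='.' (+0 fires, +1 burnt)
  fire out at step 8

3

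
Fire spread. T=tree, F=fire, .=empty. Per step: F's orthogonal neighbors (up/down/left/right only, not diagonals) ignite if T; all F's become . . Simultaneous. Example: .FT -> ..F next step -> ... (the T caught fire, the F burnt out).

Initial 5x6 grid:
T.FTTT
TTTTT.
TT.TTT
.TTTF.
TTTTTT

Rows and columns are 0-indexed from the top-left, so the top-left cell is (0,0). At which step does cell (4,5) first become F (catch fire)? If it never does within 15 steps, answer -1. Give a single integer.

Step 1: cell (4,5)='T' (+5 fires, +2 burnt)
Step 2: cell (4,5)='F' (+9 fires, +5 burnt)
  -> target ignites at step 2
Step 3: cell (4,5)='.' (+5 fires, +9 burnt)
Step 4: cell (4,5)='.' (+3 fires, +5 burnt)
Step 5: cell (4,5)='.' (+1 fires, +3 burnt)
Step 6: cell (4,5)='.' (+0 fires, +1 burnt)
  fire out at step 6

2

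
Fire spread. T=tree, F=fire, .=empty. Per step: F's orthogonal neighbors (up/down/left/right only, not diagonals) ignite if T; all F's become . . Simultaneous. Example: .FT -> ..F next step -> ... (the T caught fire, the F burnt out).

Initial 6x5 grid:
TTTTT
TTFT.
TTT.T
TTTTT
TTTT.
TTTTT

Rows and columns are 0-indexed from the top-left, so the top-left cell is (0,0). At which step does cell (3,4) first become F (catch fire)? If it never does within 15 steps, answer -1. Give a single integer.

Step 1: cell (3,4)='T' (+4 fires, +1 burnt)
Step 2: cell (3,4)='T' (+5 fires, +4 burnt)
Step 3: cell (3,4)='T' (+6 fires, +5 burnt)
Step 4: cell (3,4)='F' (+5 fires, +6 burnt)
  -> target ignites at step 4
Step 5: cell (3,4)='.' (+4 fires, +5 burnt)
Step 6: cell (3,4)='.' (+2 fires, +4 burnt)
Step 7: cell (3,4)='.' (+0 fires, +2 burnt)
  fire out at step 7

4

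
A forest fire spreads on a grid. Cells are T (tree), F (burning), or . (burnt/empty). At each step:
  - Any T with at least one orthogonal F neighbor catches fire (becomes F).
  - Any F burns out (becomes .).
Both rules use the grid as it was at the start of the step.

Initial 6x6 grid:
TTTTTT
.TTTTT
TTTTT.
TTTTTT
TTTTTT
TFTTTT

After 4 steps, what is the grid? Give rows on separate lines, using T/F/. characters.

Step 1: 3 trees catch fire, 1 burn out
  TTTTTT
  .TTTTT
  TTTTT.
  TTTTTT
  TFTTTT
  F.FTTT
Step 2: 4 trees catch fire, 3 burn out
  TTTTTT
  .TTTTT
  TTTTT.
  TFTTTT
  F.FTTT
  ...FTT
Step 3: 5 trees catch fire, 4 burn out
  TTTTTT
  .TTTTT
  TFTTT.
  F.FTTT
  ...FTT
  ....FT
Step 4: 6 trees catch fire, 5 burn out
  TTTTTT
  .FTTTT
  F.FTT.
  ...FTT
  ....FT
  .....F

TTTTTT
.FTTTT
F.FTT.
...FTT
....FT
.....F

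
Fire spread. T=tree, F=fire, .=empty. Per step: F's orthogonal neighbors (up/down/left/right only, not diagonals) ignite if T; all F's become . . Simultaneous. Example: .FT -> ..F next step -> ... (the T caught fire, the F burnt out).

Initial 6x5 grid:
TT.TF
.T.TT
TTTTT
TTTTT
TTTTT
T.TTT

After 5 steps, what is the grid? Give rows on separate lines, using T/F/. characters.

Step 1: 2 trees catch fire, 1 burn out
  TT.F.
  .T.TF
  TTTTT
  TTTTT
  TTTTT
  T.TTT
Step 2: 2 trees catch fire, 2 burn out
  TT...
  .T.F.
  TTTTF
  TTTTT
  TTTTT
  T.TTT
Step 3: 2 trees catch fire, 2 burn out
  TT...
  .T...
  TTTF.
  TTTTF
  TTTTT
  T.TTT
Step 4: 3 trees catch fire, 2 burn out
  TT...
  .T...
  TTF..
  TTTF.
  TTTTF
  T.TTT
Step 5: 4 trees catch fire, 3 burn out
  TT...
  .T...
  TF...
  TTF..
  TTTF.
  T.TTF

TT...
.T...
TF...
TTF..
TTTF.
T.TTF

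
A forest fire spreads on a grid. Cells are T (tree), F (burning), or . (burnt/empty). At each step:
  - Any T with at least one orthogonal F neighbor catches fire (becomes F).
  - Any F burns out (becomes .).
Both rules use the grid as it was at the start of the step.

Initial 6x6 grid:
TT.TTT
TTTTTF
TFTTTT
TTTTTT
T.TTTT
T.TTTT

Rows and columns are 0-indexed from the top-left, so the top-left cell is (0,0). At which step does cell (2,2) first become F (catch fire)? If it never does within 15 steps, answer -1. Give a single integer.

Step 1: cell (2,2)='F' (+7 fires, +2 burnt)
  -> target ignites at step 1
Step 2: cell (2,2)='.' (+10 fires, +7 burnt)
Step 3: cell (2,2)='.' (+7 fires, +10 burnt)
Step 4: cell (2,2)='.' (+5 fires, +7 burnt)
Step 5: cell (2,2)='.' (+2 fires, +5 burnt)
Step 6: cell (2,2)='.' (+0 fires, +2 burnt)
  fire out at step 6

1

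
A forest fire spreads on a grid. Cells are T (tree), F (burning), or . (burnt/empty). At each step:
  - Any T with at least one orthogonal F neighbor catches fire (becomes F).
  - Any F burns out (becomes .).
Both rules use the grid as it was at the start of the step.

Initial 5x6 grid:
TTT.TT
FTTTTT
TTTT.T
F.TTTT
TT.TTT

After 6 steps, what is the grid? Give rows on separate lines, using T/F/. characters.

Step 1: 4 trees catch fire, 2 burn out
  FTT.TT
  .FTTTT
  FTTT.T
  ..TTTT
  FT.TTT
Step 2: 4 trees catch fire, 4 burn out
  .FT.TT
  ..FTTT
  .FTT.T
  ..TTTT
  .F.TTT
Step 3: 3 trees catch fire, 4 burn out
  ..F.TT
  ...FTT
  ..FT.T
  ..TTTT
  ...TTT
Step 4: 3 trees catch fire, 3 burn out
  ....TT
  ....FT
  ...F.T
  ..FTTT
  ...TTT
Step 5: 3 trees catch fire, 3 burn out
  ....FT
  .....F
  .....T
  ...FTT
  ...TTT
Step 6: 4 trees catch fire, 3 burn out
  .....F
  ......
  .....F
  ....FT
  ...FTT

.....F
......
.....F
....FT
...FTT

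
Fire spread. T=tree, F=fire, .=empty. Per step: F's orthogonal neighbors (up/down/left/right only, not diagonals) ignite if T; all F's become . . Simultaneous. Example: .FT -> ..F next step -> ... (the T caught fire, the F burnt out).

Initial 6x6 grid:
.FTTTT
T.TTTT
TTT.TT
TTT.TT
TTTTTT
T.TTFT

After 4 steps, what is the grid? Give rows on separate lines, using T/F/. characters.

Step 1: 4 trees catch fire, 2 burn out
  ..FTTT
  T.TTTT
  TTT.TT
  TTT.TT
  TTTTFT
  T.TF.F
Step 2: 6 trees catch fire, 4 burn out
  ...FTT
  T.FTTT
  TTT.TT
  TTT.FT
  TTTF.F
  T.F...
Step 3: 6 trees catch fire, 6 burn out
  ....FT
  T..FTT
  TTF.FT
  TTT..F
  TTF...
  T.....
Step 4: 6 trees catch fire, 6 burn out
  .....F
  T...FT
  TF...F
  TTF...
  TF....
  T.....

.....F
T...FT
TF...F
TTF...
TF....
T.....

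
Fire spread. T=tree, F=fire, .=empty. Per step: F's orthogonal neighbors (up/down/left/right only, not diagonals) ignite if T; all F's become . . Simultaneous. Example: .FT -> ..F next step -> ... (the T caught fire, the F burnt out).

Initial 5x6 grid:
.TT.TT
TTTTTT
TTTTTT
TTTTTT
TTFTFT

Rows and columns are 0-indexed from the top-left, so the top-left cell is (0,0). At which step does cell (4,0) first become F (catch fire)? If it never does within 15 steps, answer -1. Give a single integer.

Step 1: cell (4,0)='T' (+5 fires, +2 burnt)
Step 2: cell (4,0)='F' (+6 fires, +5 burnt)
  -> target ignites at step 2
Step 3: cell (4,0)='.' (+6 fires, +6 burnt)
Step 4: cell (4,0)='.' (+6 fires, +6 burnt)
Step 5: cell (4,0)='.' (+3 fires, +6 burnt)
Step 6: cell (4,0)='.' (+0 fires, +3 burnt)
  fire out at step 6

2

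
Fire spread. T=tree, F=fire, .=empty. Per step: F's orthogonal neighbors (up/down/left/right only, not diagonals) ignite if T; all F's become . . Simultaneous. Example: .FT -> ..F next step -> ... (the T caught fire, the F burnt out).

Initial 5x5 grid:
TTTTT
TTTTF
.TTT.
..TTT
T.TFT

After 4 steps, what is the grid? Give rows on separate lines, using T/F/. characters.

Step 1: 5 trees catch fire, 2 burn out
  TTTTF
  TTTF.
  .TTT.
  ..TFT
  T.F.F
Step 2: 5 trees catch fire, 5 burn out
  TTTF.
  TTF..
  .TTF.
  ..F.F
  T....
Step 3: 3 trees catch fire, 5 burn out
  TTF..
  TF...
  .TF..
  .....
  T....
Step 4: 3 trees catch fire, 3 burn out
  TF...
  F....
  .F...
  .....
  T....

TF...
F....
.F...
.....
T....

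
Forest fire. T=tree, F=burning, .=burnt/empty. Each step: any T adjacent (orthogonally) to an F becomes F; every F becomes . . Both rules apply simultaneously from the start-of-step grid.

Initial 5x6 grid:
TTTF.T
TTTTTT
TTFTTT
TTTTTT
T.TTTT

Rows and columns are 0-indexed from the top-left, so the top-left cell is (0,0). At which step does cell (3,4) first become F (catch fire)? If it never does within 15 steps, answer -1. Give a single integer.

Step 1: cell (3,4)='T' (+6 fires, +2 burnt)
Step 2: cell (3,4)='T' (+8 fires, +6 burnt)
Step 3: cell (3,4)='F' (+7 fires, +8 burnt)
  -> target ignites at step 3
Step 4: cell (3,4)='.' (+4 fires, +7 burnt)
Step 5: cell (3,4)='.' (+1 fires, +4 burnt)
Step 6: cell (3,4)='.' (+0 fires, +1 burnt)
  fire out at step 6

3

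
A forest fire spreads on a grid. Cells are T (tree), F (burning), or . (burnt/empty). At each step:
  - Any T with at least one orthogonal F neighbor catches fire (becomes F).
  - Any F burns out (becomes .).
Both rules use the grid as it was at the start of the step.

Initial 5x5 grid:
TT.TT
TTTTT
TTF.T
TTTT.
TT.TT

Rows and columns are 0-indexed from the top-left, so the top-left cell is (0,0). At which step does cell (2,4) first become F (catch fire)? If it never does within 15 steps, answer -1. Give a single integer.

Step 1: cell (2,4)='T' (+3 fires, +1 burnt)
Step 2: cell (2,4)='T' (+5 fires, +3 burnt)
Step 3: cell (2,4)='T' (+7 fires, +5 burnt)
Step 4: cell (2,4)='F' (+5 fires, +7 burnt)
  -> target ignites at step 4
Step 5: cell (2,4)='.' (+0 fires, +5 burnt)
  fire out at step 5

4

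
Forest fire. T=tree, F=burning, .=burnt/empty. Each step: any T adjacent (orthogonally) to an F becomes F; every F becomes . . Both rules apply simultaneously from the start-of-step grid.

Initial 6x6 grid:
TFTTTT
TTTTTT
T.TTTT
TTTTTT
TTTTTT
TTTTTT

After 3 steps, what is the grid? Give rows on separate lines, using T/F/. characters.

Step 1: 3 trees catch fire, 1 burn out
  F.FTTT
  TFTTTT
  T.TTTT
  TTTTTT
  TTTTTT
  TTTTTT
Step 2: 3 trees catch fire, 3 burn out
  ...FTT
  F.FTTT
  T.TTTT
  TTTTTT
  TTTTTT
  TTTTTT
Step 3: 4 trees catch fire, 3 burn out
  ....FT
  ...FTT
  F.FTTT
  TTTTTT
  TTTTTT
  TTTTTT

....FT
...FTT
F.FTTT
TTTTTT
TTTTTT
TTTTTT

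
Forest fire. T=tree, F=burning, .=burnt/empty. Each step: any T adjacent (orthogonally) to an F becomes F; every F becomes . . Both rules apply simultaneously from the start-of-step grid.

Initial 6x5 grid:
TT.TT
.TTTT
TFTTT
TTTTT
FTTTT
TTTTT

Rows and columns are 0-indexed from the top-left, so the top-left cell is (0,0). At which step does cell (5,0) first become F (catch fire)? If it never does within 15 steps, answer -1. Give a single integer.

Step 1: cell (5,0)='F' (+7 fires, +2 burnt)
  -> target ignites at step 1
Step 2: cell (5,0)='.' (+6 fires, +7 burnt)
Step 3: cell (5,0)='.' (+6 fires, +6 burnt)
Step 4: cell (5,0)='.' (+5 fires, +6 burnt)
Step 5: cell (5,0)='.' (+2 fires, +5 burnt)
Step 6: cell (5,0)='.' (+0 fires, +2 burnt)
  fire out at step 6

1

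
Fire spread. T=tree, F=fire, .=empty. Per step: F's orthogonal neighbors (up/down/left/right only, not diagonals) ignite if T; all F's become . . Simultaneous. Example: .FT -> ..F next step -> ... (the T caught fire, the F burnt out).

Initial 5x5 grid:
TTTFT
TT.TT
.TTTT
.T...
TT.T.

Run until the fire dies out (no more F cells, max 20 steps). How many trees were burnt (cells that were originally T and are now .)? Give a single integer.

Step 1: +3 fires, +1 burnt (F count now 3)
Step 2: +3 fires, +3 burnt (F count now 3)
Step 3: +4 fires, +3 burnt (F count now 4)
Step 4: +2 fires, +4 burnt (F count now 2)
Step 5: +1 fires, +2 burnt (F count now 1)
Step 6: +1 fires, +1 burnt (F count now 1)
Step 7: +1 fires, +1 burnt (F count now 1)
Step 8: +0 fires, +1 burnt (F count now 0)
Fire out after step 8
Initially T: 16, now '.': 24
Total burnt (originally-T cells now '.'): 15

Answer: 15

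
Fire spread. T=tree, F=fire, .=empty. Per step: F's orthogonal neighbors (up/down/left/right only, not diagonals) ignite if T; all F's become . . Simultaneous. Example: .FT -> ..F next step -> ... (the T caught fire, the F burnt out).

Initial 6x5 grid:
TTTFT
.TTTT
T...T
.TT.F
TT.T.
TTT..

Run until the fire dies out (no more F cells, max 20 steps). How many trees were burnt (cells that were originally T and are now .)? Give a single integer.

Answer: 9

Derivation:
Step 1: +4 fires, +2 burnt (F count now 4)
Step 2: +3 fires, +4 burnt (F count now 3)
Step 3: +2 fires, +3 burnt (F count now 2)
Step 4: +0 fires, +2 burnt (F count now 0)
Fire out after step 4
Initially T: 18, now '.': 21
Total burnt (originally-T cells now '.'): 9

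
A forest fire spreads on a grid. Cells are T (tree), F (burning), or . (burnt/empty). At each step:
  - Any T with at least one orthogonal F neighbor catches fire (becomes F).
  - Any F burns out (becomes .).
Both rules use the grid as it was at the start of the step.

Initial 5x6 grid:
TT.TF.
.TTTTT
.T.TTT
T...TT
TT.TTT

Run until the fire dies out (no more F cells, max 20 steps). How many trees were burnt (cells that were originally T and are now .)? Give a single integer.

Step 1: +2 fires, +1 burnt (F count now 2)
Step 2: +3 fires, +2 burnt (F count now 3)
Step 3: +4 fires, +3 burnt (F count now 4)
Step 4: +3 fires, +4 burnt (F count now 3)
Step 5: +4 fires, +3 burnt (F count now 4)
Step 6: +1 fires, +4 burnt (F count now 1)
Step 7: +0 fires, +1 burnt (F count now 0)
Fire out after step 7
Initially T: 20, now '.': 27
Total burnt (originally-T cells now '.'): 17

Answer: 17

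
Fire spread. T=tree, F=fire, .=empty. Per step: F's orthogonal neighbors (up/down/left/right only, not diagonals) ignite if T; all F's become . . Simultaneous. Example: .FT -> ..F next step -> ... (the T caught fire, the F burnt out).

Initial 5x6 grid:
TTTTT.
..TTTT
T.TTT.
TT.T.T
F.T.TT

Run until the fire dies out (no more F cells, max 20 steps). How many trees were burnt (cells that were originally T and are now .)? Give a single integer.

Step 1: +1 fires, +1 burnt (F count now 1)
Step 2: +2 fires, +1 burnt (F count now 2)
Step 3: +0 fires, +2 burnt (F count now 0)
Fire out after step 3
Initially T: 20, now '.': 13
Total burnt (originally-T cells now '.'): 3

Answer: 3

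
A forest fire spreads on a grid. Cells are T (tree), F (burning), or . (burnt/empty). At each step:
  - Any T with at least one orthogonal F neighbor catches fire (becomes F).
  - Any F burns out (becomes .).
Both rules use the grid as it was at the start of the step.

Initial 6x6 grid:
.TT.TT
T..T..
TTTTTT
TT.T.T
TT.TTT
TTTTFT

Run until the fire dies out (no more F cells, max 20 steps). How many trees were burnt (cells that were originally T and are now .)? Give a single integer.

Step 1: +3 fires, +1 burnt (F count now 3)
Step 2: +3 fires, +3 burnt (F count now 3)
Step 3: +3 fires, +3 burnt (F count now 3)
Step 4: +4 fires, +3 burnt (F count now 4)
Step 5: +5 fires, +4 burnt (F count now 5)
Step 6: +2 fires, +5 burnt (F count now 2)
Step 7: +1 fires, +2 burnt (F count now 1)
Step 8: +1 fires, +1 burnt (F count now 1)
Step 9: +0 fires, +1 burnt (F count now 0)
Fire out after step 9
Initially T: 26, now '.': 32
Total burnt (originally-T cells now '.'): 22

Answer: 22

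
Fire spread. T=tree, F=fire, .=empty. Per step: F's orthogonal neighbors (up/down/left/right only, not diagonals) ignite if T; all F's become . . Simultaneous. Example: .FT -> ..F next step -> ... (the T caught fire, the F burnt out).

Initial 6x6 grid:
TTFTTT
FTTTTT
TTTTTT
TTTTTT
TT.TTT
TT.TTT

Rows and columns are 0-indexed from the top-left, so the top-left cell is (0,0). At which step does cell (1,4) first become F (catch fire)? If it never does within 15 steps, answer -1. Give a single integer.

Step 1: cell (1,4)='T' (+6 fires, +2 burnt)
Step 2: cell (1,4)='T' (+5 fires, +6 burnt)
Step 3: cell (1,4)='F' (+6 fires, +5 burnt)
  -> target ignites at step 3
Step 4: cell (1,4)='.' (+5 fires, +6 burnt)
Step 5: cell (1,4)='.' (+4 fires, +5 burnt)
Step 6: cell (1,4)='.' (+3 fires, +4 burnt)
Step 7: cell (1,4)='.' (+2 fires, +3 burnt)
Step 8: cell (1,4)='.' (+1 fires, +2 burnt)
Step 9: cell (1,4)='.' (+0 fires, +1 burnt)
  fire out at step 9

3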